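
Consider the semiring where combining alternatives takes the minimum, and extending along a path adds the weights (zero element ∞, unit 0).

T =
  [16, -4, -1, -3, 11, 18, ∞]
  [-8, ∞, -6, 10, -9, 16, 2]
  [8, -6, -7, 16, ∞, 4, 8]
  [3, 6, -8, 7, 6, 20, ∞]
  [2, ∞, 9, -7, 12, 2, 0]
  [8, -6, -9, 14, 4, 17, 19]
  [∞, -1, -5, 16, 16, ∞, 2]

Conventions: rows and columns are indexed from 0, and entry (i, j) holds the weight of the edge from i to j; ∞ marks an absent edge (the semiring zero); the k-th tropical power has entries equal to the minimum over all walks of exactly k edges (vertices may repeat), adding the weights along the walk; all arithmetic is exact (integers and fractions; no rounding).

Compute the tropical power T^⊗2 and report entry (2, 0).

T^⊗2:
  [-12, -7, -11, 4, -13, 3, -2]
  [-7, -12, -13, -16, 3, -7, -9]
  [-14, -13, -14, 4, -15, -3, -4]
  [-2, -14, -15, -1, -3, -4, 0]
  [-4, -4, -15, -1, -1, 13, 2]
  [-14, -15, -16, -3, -15, -5, -4]
  [-9, -11, -12, 9, -10, -1, 1]
Key observation: the optimum is the walk 2->1->0, with weight (-6) + (-8) = -14.
Optimal value attained by: walk 2->1->0.
Answer: (T^⊗2)[2][0] = -14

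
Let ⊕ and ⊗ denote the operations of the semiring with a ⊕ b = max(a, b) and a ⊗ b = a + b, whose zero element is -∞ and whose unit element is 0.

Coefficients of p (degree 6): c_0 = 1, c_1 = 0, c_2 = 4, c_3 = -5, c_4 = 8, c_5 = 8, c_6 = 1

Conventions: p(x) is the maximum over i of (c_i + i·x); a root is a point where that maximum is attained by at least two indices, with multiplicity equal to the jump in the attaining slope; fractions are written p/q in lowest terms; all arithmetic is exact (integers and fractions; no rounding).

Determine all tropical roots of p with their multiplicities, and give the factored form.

hull edge (i=0, c=1) to (i=4, c=8): slope 7/4, span 4
hull edge (i=4, c=8) to (i=5, c=8): slope 0, span 1
hull edge (i=5, c=8) to (i=6, c=1): slope -7, span 1
Factored form: p(x) = 1 ⊗ (x ⊕ (-7/4)) ⊗ (x ⊕ (-7/4)) ⊗ (x ⊕ (-7/4)) ⊗ (x ⊕ (-7/4)) ⊗ (x ⊕ 0) ⊗ (x ⊕ 7)
Answer: roots = -7/4 (mult 4), 0 (mult 1), 7 (mult 1)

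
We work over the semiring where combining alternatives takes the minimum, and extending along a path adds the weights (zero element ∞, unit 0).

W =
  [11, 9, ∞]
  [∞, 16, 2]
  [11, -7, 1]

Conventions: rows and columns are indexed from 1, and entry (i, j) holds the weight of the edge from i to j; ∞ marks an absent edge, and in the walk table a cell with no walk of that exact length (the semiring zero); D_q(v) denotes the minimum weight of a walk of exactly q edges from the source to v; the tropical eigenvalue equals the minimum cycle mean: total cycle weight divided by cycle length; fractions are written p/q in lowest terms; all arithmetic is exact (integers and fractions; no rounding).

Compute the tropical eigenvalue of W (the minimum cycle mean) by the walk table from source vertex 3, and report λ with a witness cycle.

q=0: [∞, ∞, 0]
q=1: [11, -7, 1]
q=2: [12, -6, -5]
q=3: [6, -12, -4]
Optimal cycle mean attained by: cycle 2->3->2, total 2 + (-7), length 2.
Answer: λ = -5/2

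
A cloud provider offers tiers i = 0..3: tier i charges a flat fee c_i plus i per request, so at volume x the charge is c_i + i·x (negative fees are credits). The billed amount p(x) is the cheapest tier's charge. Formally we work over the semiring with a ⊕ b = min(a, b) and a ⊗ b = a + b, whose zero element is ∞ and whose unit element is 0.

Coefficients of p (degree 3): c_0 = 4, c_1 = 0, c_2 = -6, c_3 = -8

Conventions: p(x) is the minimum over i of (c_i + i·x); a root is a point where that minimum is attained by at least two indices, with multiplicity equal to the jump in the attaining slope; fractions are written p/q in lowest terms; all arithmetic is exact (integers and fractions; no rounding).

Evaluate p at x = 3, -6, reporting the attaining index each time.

p(3) = min(4+0·3=4, 0+1·3=3, -6+2·3=0, -8+3·3=1) = 0 (attained by i=2)
p(-6) = min(4+0·(-6)=4, 0+1·(-6)=-6, -6+2·(-6)=-18, -8+3·(-6)=-26) = -26 (attained by i=3)
Answer: p(3) = 0; p(-6) = -26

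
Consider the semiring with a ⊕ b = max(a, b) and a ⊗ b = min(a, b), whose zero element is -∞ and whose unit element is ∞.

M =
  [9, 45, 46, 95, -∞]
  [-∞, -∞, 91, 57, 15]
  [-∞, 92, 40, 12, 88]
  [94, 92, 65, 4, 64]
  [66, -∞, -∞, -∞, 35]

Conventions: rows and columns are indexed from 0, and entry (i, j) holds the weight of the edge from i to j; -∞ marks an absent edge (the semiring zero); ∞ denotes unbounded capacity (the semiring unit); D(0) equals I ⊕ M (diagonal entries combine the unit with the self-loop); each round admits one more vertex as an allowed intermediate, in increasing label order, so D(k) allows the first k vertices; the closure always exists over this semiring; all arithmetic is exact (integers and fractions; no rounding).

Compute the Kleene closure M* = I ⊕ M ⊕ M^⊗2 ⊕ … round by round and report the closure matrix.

D(0):
  [∞, 45, 46, 95, -∞]
  [-∞, ∞, 91, 57, 15]
  [-∞, 92, ∞, 12, 88]
  [94, 92, 65, ∞, 64]
  [66, -∞, -∞, -∞, ∞]
D(1):
  [∞, 45, 46, 95, -∞]
  [-∞, ∞, 91, 57, 15]
  [-∞, 92, ∞, 12, 88]
  [94, 92, 65, ∞, 64]
  [66, 45, 46, 66, ∞]
D(2):
  [∞, 45, 46, 95, 15]
  [-∞, ∞, 91, 57, 15]
  [-∞, 92, ∞, 57, 88]
  [94, 92, 91, ∞, 64]
  [66, 45, 46, 66, ∞]
D(3):
  [∞, 46, 46, 95, 46]
  [-∞, ∞, 91, 57, 88]
  [-∞, 92, ∞, 57, 88]
  [94, 92, 91, ∞, 88]
  [66, 46, 46, 66, ∞]
D(4):
  [∞, 92, 91, 95, 88]
  [57, ∞, 91, 57, 88]
  [57, 92, ∞, 57, 88]
  [94, 92, 91, ∞, 88]
  [66, 66, 66, 66, ∞]
D(5):
  [∞, 92, 91, 95, 88]
  [66, ∞, 91, 66, 88]
  [66, 92, ∞, 66, 88]
  [94, 92, 91, ∞, 88]
  [66, 66, 66, 66, ∞]
Answer: M* = [[∞, 92, 91, 95, 88], [66, ∞, 91, 66, 88], [66, 92, ∞, 66, 88], [94, 92, 91, ∞, 88], [66, 66, 66, 66, ∞]]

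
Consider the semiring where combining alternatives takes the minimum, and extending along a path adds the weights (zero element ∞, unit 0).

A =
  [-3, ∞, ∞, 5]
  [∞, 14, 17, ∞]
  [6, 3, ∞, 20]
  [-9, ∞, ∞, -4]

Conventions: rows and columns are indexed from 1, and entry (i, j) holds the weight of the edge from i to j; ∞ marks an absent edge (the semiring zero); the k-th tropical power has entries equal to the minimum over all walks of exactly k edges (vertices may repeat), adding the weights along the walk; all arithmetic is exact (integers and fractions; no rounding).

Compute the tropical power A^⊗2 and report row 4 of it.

A^⊗2:
  [-6, ∞, ∞, 1]
  [23, 20, 31, 37]
  [3, 17, 20, 11]
  [-13, ∞, ∞, -8]
Answer: row 4 of A^⊗2 = [-13, ∞, ∞, -8]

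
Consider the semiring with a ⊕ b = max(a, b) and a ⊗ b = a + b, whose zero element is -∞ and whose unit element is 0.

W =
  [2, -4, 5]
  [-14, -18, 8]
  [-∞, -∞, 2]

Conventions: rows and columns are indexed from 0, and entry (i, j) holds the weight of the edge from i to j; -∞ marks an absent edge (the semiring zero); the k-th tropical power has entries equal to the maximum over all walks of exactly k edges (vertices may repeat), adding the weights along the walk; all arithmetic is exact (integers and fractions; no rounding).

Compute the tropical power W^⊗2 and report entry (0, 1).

W^⊗2:
  [4, -2, 7]
  [-12, -18, 10]
  [-∞, -∞, 4]
Key observation: the optimum is the walk 0->0->1, with weight 2 + (-4) = -2.
Optimal value attained by: walk 0->0->1.
Answer: (W^⊗2)[0][1] = -2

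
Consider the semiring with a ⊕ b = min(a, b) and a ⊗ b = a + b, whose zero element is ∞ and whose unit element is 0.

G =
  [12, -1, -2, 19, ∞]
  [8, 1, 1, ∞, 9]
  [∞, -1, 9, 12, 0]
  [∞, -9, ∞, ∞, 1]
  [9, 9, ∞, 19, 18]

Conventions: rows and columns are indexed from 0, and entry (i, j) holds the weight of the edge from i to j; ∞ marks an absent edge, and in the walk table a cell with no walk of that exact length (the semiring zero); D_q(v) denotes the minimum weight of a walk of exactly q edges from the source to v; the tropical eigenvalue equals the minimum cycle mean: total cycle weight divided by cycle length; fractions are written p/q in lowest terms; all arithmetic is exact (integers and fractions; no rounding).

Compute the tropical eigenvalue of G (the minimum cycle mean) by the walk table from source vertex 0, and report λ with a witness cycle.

q=0: [0, ∞, ∞, ∞, ∞]
q=1: [12, -1, -2, 19, ∞]
q=2: [7, -3, 0, 10, -2]
q=3: [5, -2, -2, 12, 0]
q=4: [6, -3, -1, 10, -2]
q=5: [5, -2, -2, 11, -1]
Optimal cycle mean attained by: cycle 1->2->1, total 1 + (-1), length 2.
Answer: λ = 0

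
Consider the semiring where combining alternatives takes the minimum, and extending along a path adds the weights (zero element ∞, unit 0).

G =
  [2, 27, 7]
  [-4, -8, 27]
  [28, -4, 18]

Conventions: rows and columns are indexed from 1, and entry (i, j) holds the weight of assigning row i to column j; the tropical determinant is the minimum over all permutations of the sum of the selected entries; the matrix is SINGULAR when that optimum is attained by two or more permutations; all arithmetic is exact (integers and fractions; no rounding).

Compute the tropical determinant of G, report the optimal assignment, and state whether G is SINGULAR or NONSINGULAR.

σ = (1, 2, 3): 2 + (-8) + 18 = 12
σ = (1, 3, 2): 2 + 27 + (-4) = 25
σ = (2, 1, 3): 27 + (-4) + 18 = 41
σ = (2, 3, 1): 27 + 27 + 28 = 82
σ = (3, 1, 2): 7 + (-4) + (-4) = -1
σ = (3, 2, 1): 7 + (-8) + 28 = 27
Optimal value attained by: σ = (3, 1, 2).
Answer: det⊕(G) = -1; verdict: NONSINGULAR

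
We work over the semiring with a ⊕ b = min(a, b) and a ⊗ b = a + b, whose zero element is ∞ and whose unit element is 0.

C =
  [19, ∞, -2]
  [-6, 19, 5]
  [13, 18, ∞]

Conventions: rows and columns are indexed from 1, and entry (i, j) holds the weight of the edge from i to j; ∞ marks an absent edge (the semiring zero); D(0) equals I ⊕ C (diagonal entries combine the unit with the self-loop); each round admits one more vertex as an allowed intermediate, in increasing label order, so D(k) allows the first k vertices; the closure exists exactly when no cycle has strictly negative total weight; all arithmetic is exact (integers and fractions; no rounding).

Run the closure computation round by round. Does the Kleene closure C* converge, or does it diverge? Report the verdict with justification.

D(0):
  [0, ∞, -2]
  [-6, 0, 5]
  [13, 18, 0]
D(1):
  [0, ∞, -2]
  [-6, 0, -8]
  [13, 18, 0]
D(2):
  [0, ∞, -2]
  [-6, 0, -8]
  [12, 18, 0]
D(3):
  [0, 16, -2]
  [-6, 0, -8]
  [12, 18, 0]
Key observation: every diagonal entry stays at the unit through all rounds, so no improving cycle exists.
Answer: CONVERGES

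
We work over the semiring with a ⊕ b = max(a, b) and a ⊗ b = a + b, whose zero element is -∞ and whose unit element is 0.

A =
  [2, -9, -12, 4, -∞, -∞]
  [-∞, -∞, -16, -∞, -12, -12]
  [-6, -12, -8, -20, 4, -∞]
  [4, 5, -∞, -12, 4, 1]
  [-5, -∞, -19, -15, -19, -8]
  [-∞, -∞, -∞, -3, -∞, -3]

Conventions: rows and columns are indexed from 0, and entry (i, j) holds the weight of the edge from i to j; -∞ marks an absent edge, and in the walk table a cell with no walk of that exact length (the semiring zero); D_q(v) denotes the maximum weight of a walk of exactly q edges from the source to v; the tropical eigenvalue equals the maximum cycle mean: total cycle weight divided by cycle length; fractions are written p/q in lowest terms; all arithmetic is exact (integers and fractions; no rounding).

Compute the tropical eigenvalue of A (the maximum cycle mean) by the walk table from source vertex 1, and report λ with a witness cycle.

q=0: [-∞, 0, -∞, -∞, -∞, -∞]
q=1: [-∞, -∞, -16, -∞, -12, -12]
q=2: [-17, -28, -24, -15, -12, -15]
q=3: [-11, -10, -29, -13, -11, -14]
q=4: [-9, -8, -23, -7, -9, -12]
q=5: [-3, -2, -21, -5, -3, -6]
q=6: [-1, 0, -15, 1, -1, -4]
Optimal cycle mean attained by: cycle 0->3->0, total 4 + 4, length 2.
Answer: λ = 4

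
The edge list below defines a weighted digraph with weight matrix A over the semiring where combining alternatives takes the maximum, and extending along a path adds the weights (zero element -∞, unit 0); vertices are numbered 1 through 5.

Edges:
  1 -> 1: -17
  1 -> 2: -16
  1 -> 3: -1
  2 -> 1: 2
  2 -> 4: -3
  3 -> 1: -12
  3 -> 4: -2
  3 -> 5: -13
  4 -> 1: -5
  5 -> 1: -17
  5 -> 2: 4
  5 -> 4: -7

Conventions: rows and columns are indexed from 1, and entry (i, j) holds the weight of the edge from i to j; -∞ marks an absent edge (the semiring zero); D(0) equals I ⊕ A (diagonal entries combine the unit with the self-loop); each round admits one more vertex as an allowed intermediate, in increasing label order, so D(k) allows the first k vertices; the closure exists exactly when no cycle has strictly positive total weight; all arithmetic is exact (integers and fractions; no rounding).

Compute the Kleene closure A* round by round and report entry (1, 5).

D(0):
  [0, -16, -1, -∞, -∞]
  [2, 0, -∞, -3, -∞]
  [-12, -∞, 0, -2, -13]
  [-5, -∞, -∞, 0, -∞]
  [-17, 4, -∞, -7, 0]
D(1):
  [0, -16, -1, -∞, -∞]
  [2, 0, 1, -3, -∞]
  [-12, -28, 0, -2, -13]
  [-5, -21, -6, 0, -∞]
  [-17, 4, -18, -7, 0]
D(2):
  [0, -16, -1, -19, -∞]
  [2, 0, 1, -3, -∞]
  [-12, -28, 0, -2, -13]
  [-5, -21, -6, 0, -∞]
  [6, 4, 5, 1, 0]
D(3):
  [0, -16, -1, -3, -14]
  [2, 0, 1, -1, -12]
  [-12, -28, 0, -2, -13]
  [-5, -21, -6, 0, -19]
  [6, 4, 5, 3, 0]
D(4):
  [0, -16, -1, -3, -14]
  [2, 0, 1, -1, -12]
  [-7, -23, 0, -2, -13]
  [-5, -21, -6, 0, -19]
  [6, 4, 5, 3, 0]
D(5):
  [0, -10, -1, -3, -14]
  [2, 0, 1, -1, -12]
  [-7, -9, 0, -2, -13]
  [-5, -15, -6, 0, -19]
  [6, 4, 5, 3, 0]
Answer: A*[1][5] = -14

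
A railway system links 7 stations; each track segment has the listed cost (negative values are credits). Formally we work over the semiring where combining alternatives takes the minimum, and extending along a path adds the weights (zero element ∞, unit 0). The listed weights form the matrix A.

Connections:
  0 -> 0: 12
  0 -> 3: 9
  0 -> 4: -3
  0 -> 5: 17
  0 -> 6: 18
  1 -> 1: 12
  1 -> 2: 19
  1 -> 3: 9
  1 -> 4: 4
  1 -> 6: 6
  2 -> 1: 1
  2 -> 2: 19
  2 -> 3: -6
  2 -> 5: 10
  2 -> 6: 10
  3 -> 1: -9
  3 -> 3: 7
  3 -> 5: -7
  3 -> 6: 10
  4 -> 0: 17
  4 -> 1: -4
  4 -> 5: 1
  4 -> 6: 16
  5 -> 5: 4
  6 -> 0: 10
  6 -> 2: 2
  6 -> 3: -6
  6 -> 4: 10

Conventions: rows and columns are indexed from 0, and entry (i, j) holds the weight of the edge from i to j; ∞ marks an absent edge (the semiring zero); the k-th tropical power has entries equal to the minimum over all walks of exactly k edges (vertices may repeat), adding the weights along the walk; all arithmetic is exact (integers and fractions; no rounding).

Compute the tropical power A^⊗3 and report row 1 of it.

A^⊗2:
  [14, -7, 20, 12, 9, -2, 13]
  [16, 0, 8, 0, 16, 2, 18]
  [20, -15, 12, 1, 5, -13, 4]
  [20, -2, 10, 0, -5, -3, -3]
  [26, 8, 15, 5, 0, 5, 2]
  [∞, ∞, ∞, ∞, ∞, 8, ∞]
  [22, -15, 21, -4, 7, -13, 4]
A^⊗3:
  [23, 3, 12, 2, -3, 2, -1]
  [28, -9, 19, 2, 4, -7, 6]
  [14, -8, 4, -6, -11, -9, -9]
  [7, -9, -1, -9, 2, -7, 4]
  [12, -4, 4, -4, 12, -2, 14]
  [∞, ∞, ∞, ∞, ∞, 12, ∞]
  [14, -13, 4, -6, -11, -11, -9]
Answer: row 1 of A^⊗3 = [28, -9, 19, 2, 4, -7, 6]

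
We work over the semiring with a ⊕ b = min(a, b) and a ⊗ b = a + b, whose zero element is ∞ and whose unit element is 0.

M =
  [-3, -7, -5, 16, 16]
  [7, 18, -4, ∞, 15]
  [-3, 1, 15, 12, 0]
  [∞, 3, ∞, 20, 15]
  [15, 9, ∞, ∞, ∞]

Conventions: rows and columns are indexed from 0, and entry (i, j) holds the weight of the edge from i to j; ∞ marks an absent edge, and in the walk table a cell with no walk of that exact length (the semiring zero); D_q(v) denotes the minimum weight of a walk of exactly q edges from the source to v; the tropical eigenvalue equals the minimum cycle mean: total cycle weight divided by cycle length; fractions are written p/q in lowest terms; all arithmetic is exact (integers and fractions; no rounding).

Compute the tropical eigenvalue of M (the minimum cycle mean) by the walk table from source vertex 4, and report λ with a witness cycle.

q=0: [∞, ∞, ∞, ∞, 0]
q=1: [15, 9, ∞, ∞, ∞]
q=2: [12, 8, 5, 31, 24]
q=3: [2, 5, 4, 17, 5]
q=4: [-1, -5, -3, 16, 4]
q=5: [-6, -8, -9, 9, -3]
Optimal cycle mean attained by: cycle 0->1->2->0, total (-7) + (-4) + (-3), length 3.
Answer: λ = -14/3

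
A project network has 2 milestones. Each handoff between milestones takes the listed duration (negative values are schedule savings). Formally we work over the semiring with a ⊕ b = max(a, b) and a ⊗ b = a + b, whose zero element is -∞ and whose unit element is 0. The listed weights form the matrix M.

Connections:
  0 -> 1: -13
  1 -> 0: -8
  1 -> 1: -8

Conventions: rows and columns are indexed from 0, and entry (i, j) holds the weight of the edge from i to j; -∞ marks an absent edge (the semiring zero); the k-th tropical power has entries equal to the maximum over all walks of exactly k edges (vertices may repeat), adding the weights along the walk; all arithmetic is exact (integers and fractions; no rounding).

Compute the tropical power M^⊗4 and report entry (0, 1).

M^⊗2:
  [-21, -21]
  [-16, -16]
M^⊗3:
  [-29, -29]
  [-24, -24]
M^⊗4:
  [-37, -37]
  [-32, -32]
Key observation: the optimum is the walk 0->1->1->1->1, with weight (-13) + (-8) + (-8) + (-8) = -37.
Optimal value attained by: walk 0->1->1->1->1.
Answer: (M^⊗4)[0][1] = -37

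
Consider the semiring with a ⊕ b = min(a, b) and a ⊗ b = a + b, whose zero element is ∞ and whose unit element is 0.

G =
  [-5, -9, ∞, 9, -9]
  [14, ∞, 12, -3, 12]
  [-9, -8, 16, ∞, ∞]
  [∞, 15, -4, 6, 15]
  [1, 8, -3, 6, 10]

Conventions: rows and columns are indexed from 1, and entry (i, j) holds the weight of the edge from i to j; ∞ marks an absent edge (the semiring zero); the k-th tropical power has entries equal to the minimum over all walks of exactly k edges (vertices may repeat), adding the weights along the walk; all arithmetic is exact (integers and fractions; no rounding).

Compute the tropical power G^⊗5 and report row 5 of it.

G^⊗2:
  [-10, -14, -12, -12, -14]
  [3, 4, -7, 3, 5]
  [-14, -18, 4, -11, -18]
  [-13, -12, 2, 12, 21]
  [-12, -11, 2, 5, -8]
G^⊗3:
  [-21, -20, -17, -17, -19]
  [-16, -15, -1, 1, -6]
  [-19, -23, -21, -21, -23]
  [-18, -22, 0, -15, -22]
  [-17, -21, -11, -14, -21]
G^⊗4:
  [-26, -30, -22, -23, -30]
  [-21, -25, -9, -18, -25]
  [-30, -29, -26, -26, -28]
  [-23, -27, -25, -25, -27]
  [-22, -26, -24, -24, -26]
G^⊗5:
  [-31, -35, -33, -33, -35]
  [-26, -30, -28, -28, -30]
  [-35, -39, -31, -32, -39]
  [-34, -33, -30, -30, -32]
  [-33, -32, -29, -29, -31]
Answer: row 5 of G^⊗5 = [-33, -32, -29, -29, -31]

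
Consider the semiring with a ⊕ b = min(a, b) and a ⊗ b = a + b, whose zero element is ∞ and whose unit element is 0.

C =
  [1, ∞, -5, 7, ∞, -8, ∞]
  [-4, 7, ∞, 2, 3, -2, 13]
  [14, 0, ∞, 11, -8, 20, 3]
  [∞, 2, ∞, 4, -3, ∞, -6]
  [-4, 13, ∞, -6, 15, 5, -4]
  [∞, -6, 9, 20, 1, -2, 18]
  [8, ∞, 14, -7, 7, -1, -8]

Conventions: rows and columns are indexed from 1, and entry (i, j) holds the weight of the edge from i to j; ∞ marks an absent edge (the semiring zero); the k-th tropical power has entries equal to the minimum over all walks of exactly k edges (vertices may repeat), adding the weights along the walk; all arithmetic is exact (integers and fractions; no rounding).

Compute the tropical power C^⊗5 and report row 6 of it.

C^⊗2:
  [2, -14, -4, 6, -13, -10, -2]
  [-3, -8, -9, -3, -1, -12, -4]
  [-12, 5, 9, -14, 3, -3, -12]
  [-7, 6, 8, -13, 1, -7, -14]
  [-3, -4, -9, -11, -9, -12, -12]
  [-10, -8, 7, -5, -3, -8, -3]
  [0, -7, 3, -15, -10, -9, -16]
C^⊗3:
  [-18, -16, -3, -19, -12, -16, -17]
  [-12, -18, -8, -11, -17, -14, -12]
  [-11, -12, -17, -19, -17, -20, -20]
  [-6, -13, -12, -21, -16, -15, -22]
  [-13, -18, -8, -19, -17, -14, -20]
  [-12, -14, -15, -10, -8, -18, -11]
  [-14, -15, -5, -23, -18, -17, -24]
C^⊗4:
  [-20, -22, -23, -24, -22, -26, -25]
  [-22, -20, -17, -23, -16, -20, -21]
  [-21, -26, -16, -27, -25, -22, -28]
  [-20, -21, -11, -29, -24, -23, -30]
  [-22, -20, -18, -27, -22, -21, -28]
  [-18, -24, -17, -18, -23, -20, -19]
  [-22, -23, -19, -31, -26, -25, -32]
C^⊗5:
  [-26, -32, -25, -32, -31, -28, -33]
  [-24, -26, -27, -28, -26, -30, -29]
  [-30, -28, -26, -35, -30, -29, -36]
  [-28, -29, -25, -37, -32, -31, -38]
  [-26, -27, -27, -35, -30, -30, -36]
  [-28, -26, -23, -29, -25, -26, -27]
  [-30, -31, -27, -39, -34, -33, -40]
Answer: row 6 of C^⊗5 = [-28, -26, -23, -29, -25, -26, -27]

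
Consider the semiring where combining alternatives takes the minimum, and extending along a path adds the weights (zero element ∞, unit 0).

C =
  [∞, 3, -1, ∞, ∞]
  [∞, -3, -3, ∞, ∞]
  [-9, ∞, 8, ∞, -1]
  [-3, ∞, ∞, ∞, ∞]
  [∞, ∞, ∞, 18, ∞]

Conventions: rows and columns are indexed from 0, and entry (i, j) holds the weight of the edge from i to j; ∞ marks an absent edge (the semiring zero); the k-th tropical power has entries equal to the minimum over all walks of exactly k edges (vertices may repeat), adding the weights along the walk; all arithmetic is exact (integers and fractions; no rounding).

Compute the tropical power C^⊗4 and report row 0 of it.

C^⊗2:
  [-10, 0, 0, ∞, -2]
  [-12, -6, -6, ∞, -4]
  [-1, -6, -10, 17, 7]
  [∞, 0, -4, ∞, ∞]
  [15, ∞, ∞, ∞, ∞]
C^⊗3:
  [-9, -7, -11, 16, -1]
  [-15, -9, -13, 14, -7]
  [-19, -9, -9, 25, -11]
  [-13, -3, -3, ∞, -5]
  [∞, 18, 14, ∞, ∞]
C^⊗4:
  [-20, -10, -10, 17, -12]
  [-22, -12, -16, 11, -14]
  [-18, -16, -20, 7, -10]
  [-12, -10, -14, 13, -4]
  [5, 15, 15, ∞, 13]
Answer: row 0 of C^⊗4 = [-20, -10, -10, 17, -12]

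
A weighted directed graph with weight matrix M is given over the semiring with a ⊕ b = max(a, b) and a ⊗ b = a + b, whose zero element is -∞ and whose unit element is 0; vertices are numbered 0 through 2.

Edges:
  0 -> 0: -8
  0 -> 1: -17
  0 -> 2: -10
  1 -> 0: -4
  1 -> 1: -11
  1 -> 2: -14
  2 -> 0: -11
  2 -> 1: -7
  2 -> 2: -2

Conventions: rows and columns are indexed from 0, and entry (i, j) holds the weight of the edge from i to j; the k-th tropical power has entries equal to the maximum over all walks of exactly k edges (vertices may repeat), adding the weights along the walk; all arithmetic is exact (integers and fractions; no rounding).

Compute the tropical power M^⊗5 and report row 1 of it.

M^⊗2:
  [-16, -17, -12]
  [-12, -21, -14]
  [-11, -9, -4]
M^⊗3:
  [-21, -19, -14]
  [-20, -21, -16]
  [-13, -11, -6]
M^⊗4:
  [-23, -21, -16]
  [-25, -23, -18]
  [-15, -13, -8]
M^⊗5:
  [-25, -23, -18]
  [-27, -25, -20]
  [-17, -15, -10]
Answer: row 1 of M^⊗5 = [-27, -25, -20]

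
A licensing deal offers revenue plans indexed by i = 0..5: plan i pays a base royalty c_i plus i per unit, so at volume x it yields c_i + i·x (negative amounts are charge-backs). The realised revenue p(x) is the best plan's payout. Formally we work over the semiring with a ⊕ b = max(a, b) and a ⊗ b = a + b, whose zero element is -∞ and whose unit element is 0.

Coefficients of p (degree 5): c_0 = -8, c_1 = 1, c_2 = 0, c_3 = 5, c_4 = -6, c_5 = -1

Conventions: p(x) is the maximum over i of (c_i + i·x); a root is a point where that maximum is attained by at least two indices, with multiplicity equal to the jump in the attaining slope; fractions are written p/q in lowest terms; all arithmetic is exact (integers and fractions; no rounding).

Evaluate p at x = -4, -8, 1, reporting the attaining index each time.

p(-4) = max(-8+0·(-4)=-8, 1+1·(-4)=-3, 0+2·(-4)=-8, 5+3·(-4)=-7, -6+4·(-4)=-22, -1+5·(-4)=-21) = -3 (attained by i=1)
p(-8) = max(-8+0·(-8)=-8, 1+1·(-8)=-7, 0+2·(-8)=-16, 5+3·(-8)=-19, -6+4·(-8)=-38, -1+5·(-8)=-41) = -7 (attained by i=1)
p(1) = max(-8+0·1=-8, 1+1·1=2, 0+2·1=2, 5+3·1=8, -6+4·1=-2, -1+5·1=4) = 8 (attained by i=3)
Answer: p(-4) = -3; p(-8) = -7; p(1) = 8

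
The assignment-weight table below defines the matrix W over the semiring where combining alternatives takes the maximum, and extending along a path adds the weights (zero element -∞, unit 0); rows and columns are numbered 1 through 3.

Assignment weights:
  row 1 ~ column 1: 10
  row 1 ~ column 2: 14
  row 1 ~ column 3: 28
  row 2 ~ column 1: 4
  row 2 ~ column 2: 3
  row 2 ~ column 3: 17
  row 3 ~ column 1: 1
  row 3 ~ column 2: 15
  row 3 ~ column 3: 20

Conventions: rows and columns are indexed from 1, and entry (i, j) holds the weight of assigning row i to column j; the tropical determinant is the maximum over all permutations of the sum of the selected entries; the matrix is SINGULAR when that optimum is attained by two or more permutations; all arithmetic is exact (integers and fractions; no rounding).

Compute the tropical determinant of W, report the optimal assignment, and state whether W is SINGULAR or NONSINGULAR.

σ = (1, 2, 3): 10 + 3 + 20 = 33
σ = (1, 3, 2): 10 + 17 + 15 = 42
σ = (2, 1, 3): 14 + 4 + 20 = 38
σ = (2, 3, 1): 14 + 17 + 1 = 32
σ = (3, 1, 2): 28 + 4 + 15 = 47
σ = (3, 2, 1): 28 + 3 + 1 = 32
Optimal value attained by: σ = (3, 1, 2).
Answer: det⊕(W) = 47; verdict: NONSINGULAR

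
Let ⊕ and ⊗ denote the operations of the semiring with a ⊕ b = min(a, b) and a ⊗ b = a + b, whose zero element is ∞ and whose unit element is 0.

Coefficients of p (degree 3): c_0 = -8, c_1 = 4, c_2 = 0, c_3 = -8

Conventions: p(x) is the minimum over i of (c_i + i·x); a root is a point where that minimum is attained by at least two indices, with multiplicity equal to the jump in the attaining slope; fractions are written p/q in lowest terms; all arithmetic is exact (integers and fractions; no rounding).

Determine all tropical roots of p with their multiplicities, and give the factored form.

hull edge (i=0, c=-8) to (i=3, c=-8): slope 0, span 3
Factored form: p(x) = -8 ⊗ (x ⊕ 0) ⊗ (x ⊕ 0) ⊗ (x ⊕ 0)
Answer: roots = 0 (mult 3)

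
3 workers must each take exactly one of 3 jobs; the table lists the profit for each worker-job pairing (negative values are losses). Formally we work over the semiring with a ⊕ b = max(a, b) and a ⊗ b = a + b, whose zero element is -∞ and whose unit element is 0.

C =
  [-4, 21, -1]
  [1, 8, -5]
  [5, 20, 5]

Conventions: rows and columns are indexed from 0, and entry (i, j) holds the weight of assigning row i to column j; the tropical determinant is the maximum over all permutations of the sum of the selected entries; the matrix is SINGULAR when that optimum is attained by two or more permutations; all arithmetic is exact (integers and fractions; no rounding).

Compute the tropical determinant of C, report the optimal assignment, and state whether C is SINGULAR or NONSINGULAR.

σ = (0, 1, 2): (-4) + 8 + 5 = 9
σ = (0, 2, 1): (-4) + (-5) + 20 = 11
σ = (1, 0, 2): 21 + 1 + 5 = 27
σ = (1, 2, 0): 21 + (-5) + 5 = 21
σ = (2, 0, 1): (-1) + 1 + 20 = 20
σ = (2, 1, 0): (-1) + 8 + 5 = 12
Optimal value attained by: σ = (1, 0, 2).
Answer: det⊕(C) = 27; verdict: NONSINGULAR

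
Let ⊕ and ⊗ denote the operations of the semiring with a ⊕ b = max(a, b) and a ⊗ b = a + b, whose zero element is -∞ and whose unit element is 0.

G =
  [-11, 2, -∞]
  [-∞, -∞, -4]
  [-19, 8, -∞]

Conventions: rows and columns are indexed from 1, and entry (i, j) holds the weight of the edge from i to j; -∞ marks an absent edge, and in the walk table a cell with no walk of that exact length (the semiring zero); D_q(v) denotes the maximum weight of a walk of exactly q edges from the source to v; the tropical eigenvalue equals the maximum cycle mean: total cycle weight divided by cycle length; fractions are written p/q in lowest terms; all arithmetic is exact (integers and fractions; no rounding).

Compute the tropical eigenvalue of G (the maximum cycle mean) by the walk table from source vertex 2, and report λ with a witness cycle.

q=0: [-∞, 0, -∞]
q=1: [-∞, -∞, -4]
q=2: [-23, 4, -∞]
q=3: [-34, -21, 0]
Optimal cycle mean attained by: cycle 2->3->2, total (-4) + 8, length 2.
Answer: λ = 2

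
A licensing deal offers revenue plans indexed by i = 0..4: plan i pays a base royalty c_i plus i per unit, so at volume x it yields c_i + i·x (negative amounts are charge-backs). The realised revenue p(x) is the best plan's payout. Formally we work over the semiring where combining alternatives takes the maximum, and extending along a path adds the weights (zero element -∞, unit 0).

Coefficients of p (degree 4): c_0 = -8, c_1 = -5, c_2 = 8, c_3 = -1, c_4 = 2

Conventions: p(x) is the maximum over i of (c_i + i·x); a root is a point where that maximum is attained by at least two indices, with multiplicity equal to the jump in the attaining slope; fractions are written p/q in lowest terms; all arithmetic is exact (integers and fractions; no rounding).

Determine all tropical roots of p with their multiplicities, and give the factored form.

hull edge (i=0, c=-8) to (i=2, c=8): slope 8, span 2
hull edge (i=2, c=8) to (i=4, c=2): slope -3, span 2
Factored form: p(x) = 2 ⊗ (x ⊕ (-8)) ⊗ (x ⊕ (-8)) ⊗ (x ⊕ 3) ⊗ (x ⊕ 3)
Answer: roots = -8 (mult 2), 3 (mult 2)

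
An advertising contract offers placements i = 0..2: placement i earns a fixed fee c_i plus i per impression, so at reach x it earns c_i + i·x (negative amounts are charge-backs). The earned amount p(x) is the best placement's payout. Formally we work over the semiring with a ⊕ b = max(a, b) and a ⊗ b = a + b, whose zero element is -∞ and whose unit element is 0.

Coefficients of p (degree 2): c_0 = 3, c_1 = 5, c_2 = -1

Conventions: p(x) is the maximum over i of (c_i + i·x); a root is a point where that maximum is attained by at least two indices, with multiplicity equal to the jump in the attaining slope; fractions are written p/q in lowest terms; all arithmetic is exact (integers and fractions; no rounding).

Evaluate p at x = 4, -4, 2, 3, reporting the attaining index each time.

p(4) = max(3+0·4=3, 5+1·4=9, -1+2·4=7) = 9 (attained by i=1)
p(-4) = max(3+0·(-4)=3, 5+1·(-4)=1, -1+2·(-4)=-9) = 3 (attained by i=0)
p(2) = max(3+0·2=3, 5+1·2=7, -1+2·2=3) = 7 (attained by i=1)
p(3) = max(3+0·3=3, 5+1·3=8, -1+2·3=5) = 8 (attained by i=1)
Answer: p(4) = 9; p(-4) = 3; p(2) = 7; p(3) = 8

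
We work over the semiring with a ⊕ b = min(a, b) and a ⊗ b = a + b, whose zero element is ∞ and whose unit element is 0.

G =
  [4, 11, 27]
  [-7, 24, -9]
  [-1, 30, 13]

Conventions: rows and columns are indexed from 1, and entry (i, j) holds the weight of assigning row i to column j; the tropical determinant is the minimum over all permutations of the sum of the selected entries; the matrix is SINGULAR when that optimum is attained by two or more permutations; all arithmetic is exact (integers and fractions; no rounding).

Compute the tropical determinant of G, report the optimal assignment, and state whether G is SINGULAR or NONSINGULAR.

σ = (1, 2, 3): 4 + 24 + 13 = 41
σ = (1, 3, 2): 4 + (-9) + 30 = 25
σ = (2, 1, 3): 11 + (-7) + 13 = 17
σ = (2, 3, 1): 11 + (-9) + (-1) = 1
σ = (3, 1, 2): 27 + (-7) + 30 = 50
σ = (3, 2, 1): 27 + 24 + (-1) = 50
Optimal value attained by: σ = (2, 3, 1).
Answer: det⊕(G) = 1; verdict: NONSINGULAR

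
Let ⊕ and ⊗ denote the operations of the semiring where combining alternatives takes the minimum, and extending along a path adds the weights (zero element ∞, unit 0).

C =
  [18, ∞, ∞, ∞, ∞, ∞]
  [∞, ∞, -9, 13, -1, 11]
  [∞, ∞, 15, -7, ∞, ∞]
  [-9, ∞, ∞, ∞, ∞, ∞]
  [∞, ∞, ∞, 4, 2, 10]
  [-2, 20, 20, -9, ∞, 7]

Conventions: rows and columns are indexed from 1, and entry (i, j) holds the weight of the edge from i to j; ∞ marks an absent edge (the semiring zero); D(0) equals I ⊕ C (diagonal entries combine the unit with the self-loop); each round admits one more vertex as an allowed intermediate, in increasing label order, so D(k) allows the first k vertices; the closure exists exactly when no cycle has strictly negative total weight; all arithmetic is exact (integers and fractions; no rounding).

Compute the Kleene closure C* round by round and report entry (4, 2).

D(0):
  [0, ∞, ∞, ∞, ∞, ∞]
  [∞, 0, -9, 13, -1, 11]
  [∞, ∞, 0, -7, ∞, ∞]
  [-9, ∞, ∞, 0, ∞, ∞]
  [∞, ∞, ∞, 4, 0, 10]
  [-2, 20, 20, -9, ∞, 0]
D(1):
  [0, ∞, ∞, ∞, ∞, ∞]
  [∞, 0, -9, 13, -1, 11]
  [∞, ∞, 0, -7, ∞, ∞]
  [-9, ∞, ∞, 0, ∞, ∞]
  [∞, ∞, ∞, 4, 0, 10]
  [-2, 20, 20, -9, ∞, 0]
D(2):
  [0, ∞, ∞, ∞, ∞, ∞]
  [∞, 0, -9, 13, -1, 11]
  [∞, ∞, 0, -7, ∞, ∞]
  [-9, ∞, ∞, 0, ∞, ∞]
  [∞, ∞, ∞, 4, 0, 10]
  [-2, 20, 11, -9, 19, 0]
D(3):
  [0, ∞, ∞, ∞, ∞, ∞]
  [∞, 0, -9, -16, -1, 11]
  [∞, ∞, 0, -7, ∞, ∞]
  [-9, ∞, ∞, 0, ∞, ∞]
  [∞, ∞, ∞, 4, 0, 10]
  [-2, 20, 11, -9, 19, 0]
D(4):
  [0, ∞, ∞, ∞, ∞, ∞]
  [-25, 0, -9, -16, -1, 11]
  [-16, ∞, 0, -7, ∞, ∞]
  [-9, ∞, ∞, 0, ∞, ∞]
  [-5, ∞, ∞, 4, 0, 10]
  [-18, 20, 11, -9, 19, 0]
D(5):
  [0, ∞, ∞, ∞, ∞, ∞]
  [-25, 0, -9, -16, -1, 9]
  [-16, ∞, 0, -7, ∞, ∞]
  [-9, ∞, ∞, 0, ∞, ∞]
  [-5, ∞, ∞, 4, 0, 10]
  [-18, 20, 11, -9, 19, 0]
D(6):
  [0, ∞, ∞, ∞, ∞, ∞]
  [-25, 0, -9, -16, -1, 9]
  [-16, ∞, 0, -7, ∞, ∞]
  [-9, ∞, ∞, 0, ∞, ∞]
  [-8, 30, 21, 1, 0, 10]
  [-18, 20, 11, -9, 19, 0]
Answer: C*[4][2] = ∞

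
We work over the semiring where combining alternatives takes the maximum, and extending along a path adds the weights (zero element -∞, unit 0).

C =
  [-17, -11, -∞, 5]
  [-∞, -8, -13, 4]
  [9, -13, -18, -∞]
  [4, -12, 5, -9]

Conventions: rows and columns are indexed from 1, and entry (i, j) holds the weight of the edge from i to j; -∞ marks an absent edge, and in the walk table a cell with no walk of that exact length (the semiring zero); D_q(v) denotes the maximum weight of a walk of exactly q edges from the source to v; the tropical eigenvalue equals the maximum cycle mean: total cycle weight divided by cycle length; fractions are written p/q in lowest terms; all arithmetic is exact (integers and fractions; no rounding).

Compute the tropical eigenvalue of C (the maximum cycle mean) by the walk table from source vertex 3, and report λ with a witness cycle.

q=0: [-∞, -∞, 0, -∞]
q=1: [9, -13, -18, -∞]
q=2: [-8, -2, -26, 14]
q=3: [18, 2, 19, 5]
q=4: [28, 7, 10, 23]
Optimal cycle mean attained by: cycle 1->4->3->1, total 5 + 5 + 9, length 3.
Answer: λ = 19/3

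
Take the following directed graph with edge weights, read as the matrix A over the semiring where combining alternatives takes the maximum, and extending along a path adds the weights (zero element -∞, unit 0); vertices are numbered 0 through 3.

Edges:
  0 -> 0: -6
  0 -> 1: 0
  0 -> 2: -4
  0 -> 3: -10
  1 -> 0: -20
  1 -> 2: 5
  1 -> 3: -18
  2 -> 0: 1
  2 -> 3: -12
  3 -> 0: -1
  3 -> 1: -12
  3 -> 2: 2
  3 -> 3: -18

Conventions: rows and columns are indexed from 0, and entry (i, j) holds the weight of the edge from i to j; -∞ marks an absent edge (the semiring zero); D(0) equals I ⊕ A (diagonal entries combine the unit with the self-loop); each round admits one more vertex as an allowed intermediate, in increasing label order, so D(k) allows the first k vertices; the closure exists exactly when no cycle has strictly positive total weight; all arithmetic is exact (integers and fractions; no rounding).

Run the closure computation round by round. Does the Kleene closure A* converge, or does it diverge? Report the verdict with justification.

D(0):
  [0, 0, -4, -10]
  [-20, 0, 5, -18]
  [1, -∞, 0, -12]
  [-1, -12, 2, 0]
D(1):
  [0, 0, -4, -10]
  [-20, 0, 5, -18]
  [1, 1, 0, -9]
  [-1, -1, 2, 0]
Detection: at round 2, diagonal entry (2, 2) turns strictly positive.
Key observation: the cycle 2->0->1->2 has total weight 1 + 0 + 5, which is strictly positive.
Answer: DIVERGES — positive cycle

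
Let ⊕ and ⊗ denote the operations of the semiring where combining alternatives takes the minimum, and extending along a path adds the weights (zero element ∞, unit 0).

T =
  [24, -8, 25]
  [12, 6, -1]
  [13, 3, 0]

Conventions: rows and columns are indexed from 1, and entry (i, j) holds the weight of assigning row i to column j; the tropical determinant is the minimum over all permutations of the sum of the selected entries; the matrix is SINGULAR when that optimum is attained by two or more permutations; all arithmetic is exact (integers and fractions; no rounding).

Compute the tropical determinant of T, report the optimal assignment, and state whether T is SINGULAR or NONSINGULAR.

σ = (1, 2, 3): 24 + 6 + 0 = 30
σ = (1, 3, 2): 24 + (-1) + 3 = 26
σ = (2, 1, 3): (-8) + 12 + 0 = 4
σ = (2, 3, 1): (-8) + (-1) + 13 = 4
σ = (3, 1, 2): 25 + 12 + 3 = 40
σ = (3, 2, 1): 25 + 6 + 13 = 44
Optimal value attained by: σ = (2, 1, 3).
Answer: det⊕(T) = 4; verdict: SINGULAR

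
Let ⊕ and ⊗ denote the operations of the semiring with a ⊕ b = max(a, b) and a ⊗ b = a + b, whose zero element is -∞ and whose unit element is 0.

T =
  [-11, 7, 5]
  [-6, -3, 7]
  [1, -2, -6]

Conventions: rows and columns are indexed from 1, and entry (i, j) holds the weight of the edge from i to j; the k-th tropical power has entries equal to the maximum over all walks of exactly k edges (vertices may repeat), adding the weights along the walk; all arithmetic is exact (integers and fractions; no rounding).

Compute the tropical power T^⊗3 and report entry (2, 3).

T^⊗2:
  [6, 4, 14]
  [8, 5, 4]
  [-5, 8, 6]
T^⊗3:
  [15, 13, 11]
  [5, 15, 13]
  [7, 5, 15]
Key observation: the optimum is the walk 2->3->1->3, with weight 7 + 1 + 5 = 13.
Optimal value attained by: walk 2->3->1->3.
Answer: (T^⊗3)[2][3] = 13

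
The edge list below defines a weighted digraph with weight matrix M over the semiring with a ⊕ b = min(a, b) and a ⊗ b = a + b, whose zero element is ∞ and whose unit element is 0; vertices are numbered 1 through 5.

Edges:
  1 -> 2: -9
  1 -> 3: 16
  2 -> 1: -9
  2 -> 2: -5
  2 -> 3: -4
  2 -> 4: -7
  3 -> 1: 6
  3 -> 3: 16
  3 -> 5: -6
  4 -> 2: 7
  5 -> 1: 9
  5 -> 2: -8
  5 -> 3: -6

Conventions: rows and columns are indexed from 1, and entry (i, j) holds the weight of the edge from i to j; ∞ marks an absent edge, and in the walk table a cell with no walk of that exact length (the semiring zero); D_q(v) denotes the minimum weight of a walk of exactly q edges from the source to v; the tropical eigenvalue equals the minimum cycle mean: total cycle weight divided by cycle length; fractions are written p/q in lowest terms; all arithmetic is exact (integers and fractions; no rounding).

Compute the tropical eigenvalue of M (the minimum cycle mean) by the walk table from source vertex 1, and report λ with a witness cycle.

q=0: [0, ∞, ∞, ∞, ∞]
q=1: [∞, -9, 16, ∞, ∞]
q=2: [-18, -14, -13, -16, 10]
q=3: [-23, -27, -18, -21, -19]
q=4: [-36, -32, -31, -34, -24]
q=5: [-41, -45, -36, -39, -37]
Optimal cycle mean attained by: cycle 1->2->1, total (-9) + (-9), length 2.
Answer: λ = -9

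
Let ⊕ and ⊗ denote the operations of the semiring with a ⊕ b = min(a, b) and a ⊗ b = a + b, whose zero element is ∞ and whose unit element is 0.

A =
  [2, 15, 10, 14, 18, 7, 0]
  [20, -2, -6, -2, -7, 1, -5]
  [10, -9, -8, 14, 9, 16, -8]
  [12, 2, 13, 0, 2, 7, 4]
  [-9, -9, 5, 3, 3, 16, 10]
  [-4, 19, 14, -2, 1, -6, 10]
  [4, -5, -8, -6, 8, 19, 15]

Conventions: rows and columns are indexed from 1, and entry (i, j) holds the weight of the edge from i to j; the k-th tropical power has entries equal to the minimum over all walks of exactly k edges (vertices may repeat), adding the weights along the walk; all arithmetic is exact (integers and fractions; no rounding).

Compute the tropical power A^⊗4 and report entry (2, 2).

A^⊗2:
  [3, -5, -8, -6, 8, 1, 2]
  [-16, -16, -14, -11, -9, -5, -14]
  [-4, -17, -16, -14, -16, -8, -16]
  [-7, -7, -4, -2, -5, 1, -3]
  [-7, -11, -15, -11, -16, -8, -14]
  [-10, -8, 2, -8, -5, -12, -4]
  [-1, -17, -16, -7, -12, -4, -16]
A^⊗3:
  [-3, -17, -16, -7, -12, -5, -16]
  [-18, -23, -22, -20, -23, -15, -22]
  [-25, -25, -24, -22, -24, -16, -24]
  [-14, -14, -13, -9, -14, -6, -12]
  [-25, -25, -23, -20, -18, -14, -23]
  [-16, -14, -14, -14, -15, -18, -13]
  [-21, -25, -24, -22, -24, -16, -24]
A^⊗4:
  [-21, -25, -24, -22, -24, -16, -24]
  [-32, -32, -30, -28, -30, -22, -30]
  [-33, -33, -32, -30, -32, -24, -32]
  [-23, -23, -21, -18, -21, -13, -21]
  [-27, -32, -31, -29, -32, -24, -31]
  [-24, -24, -22, -20, -21, -24, -22]
  [-33, -33, -32, -30, -32, -24, -32]
Key observation: the optimum is the walk 2->5->2->5->2, with weight (-7) + (-9) + (-7) + (-9) = -32.
Optimal value attained by: walk 2->5->2->5->2.
Answer: (A^⊗4)[2][2] = -32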